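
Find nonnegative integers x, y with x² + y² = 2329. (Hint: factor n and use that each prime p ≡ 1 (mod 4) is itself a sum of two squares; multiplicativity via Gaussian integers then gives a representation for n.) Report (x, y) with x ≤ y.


Step 1: Factor n = 2329 = 17 · 137.
Step 2: Check the mod-4 condition on each prime factor: 17 ≡ 1 (mod 4), exponent 1; 137 ≡ 1 (mod 4), exponent 1.
All primes ≡ 3 (mod 4) appear to even exponent (or don't appear), so by the two-squares theorem n IS expressible as a sum of two squares.
Step 3: Build a representation. Here n = 17 · 137 is a product of primes ≡ 1 (mod 4). Each prime p ≡ 1 (mod 4) is itself a sum of two squares; find a² by testing p − a² for a perfect square:
  17: 17 − 1² = 16 = 4² ⇒ 17 = 1² + 4².
  137: 137 − 1² = 136, 137 − 2² = 133, 137 − 3² = 128, 137 − 4² = 121 = 11² ⇒ 137 = 4² + 11².
  Combine using the Brahmagupta–Fibonacci identity (a² + b²)(c² + d²) = (ac − bd)² + (ad + bc)² = (ac + bd)² + (ad − bc)²:
  17 · 137 = 2329: from (1² + 4²)(4² + 11²), take (1·4 − 4·11, 1·11 + 4·4) = (4 − 44, 11 + 16) = (-40, 27); dropping signs (only squares matter) gives (40, 27); check 40² + 27² = 1600 + 729 = 2329 ✓.
Step 4: Order so x ≤ y and verify: 27² + 40² = 729 + 1600 = 2329 = n. ✓

n = 2329 = 27² + 40² (one valid representation with x ≤ y).


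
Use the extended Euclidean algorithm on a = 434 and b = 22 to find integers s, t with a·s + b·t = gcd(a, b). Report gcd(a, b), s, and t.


Euclidean algorithm on (434, 22) — divide until remainder is 0:
  434 = 19 · 22 + 16
  22 = 1 · 16 + 6
  16 = 2 · 6 + 4
  6 = 1 · 4 + 2
  4 = 2 · 2 + 0
gcd(434, 22) = 2.
Track Bezout coefficients alongside the remainders: start with r₀ = 434 = a·1 + b·0 (s = 1, t = 0) and r₁ = 22 = a·0 + b·1 (s = 0, t = 1); each new remainder r_{k+1} = r_{k-1} − q_k·r_k inherits s_{k+1} = s_{k-1} − q_k·s_k, t_{k+1} = t_{k-1} − q_k·t_k, so r_k = a·s_k + b·t_k at every step:
  q = 19: r = 16, s = 1 − 19·0 = 1, t = 0 − 19·1 = -19  (check: 434·1 + 22·(-19) = 16)
  q = 1: r = 6, s = 0 − 1·1 = -1, t = 1 − 1·(-19) = 20  (check: 434·(-1) + 22·20 = 6)
  q = 2: r = 4, s = 1 − 2·(-1) = 3, t = -19 − 2·20 = -59  (check: 434·3 + 22·(-59) = 4)
  q = 1: r = 2, s = -1 − 1·3 = -4, t = 20 − 1·(-59) = 79  (check: 434·(-4) + 22·79 = 2)
The row with r = 2 (the gcd) gives the Bezout coefficients s = -4, t = 79.
Result: 434 · (-4) + 22 · (79) = 2.

gcd(434, 22) = 2; s = -4, t = 79 (check: 434·(-4) + 22·79 = 2).


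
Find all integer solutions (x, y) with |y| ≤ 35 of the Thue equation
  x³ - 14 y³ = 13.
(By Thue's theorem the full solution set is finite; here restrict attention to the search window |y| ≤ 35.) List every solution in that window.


The equation is x³ - 14y³ = 13. For fixed y, x³ = 14·y³ + 13, so a solution requires the RHS to be a perfect cube.
Strategy: iterate y from -35 to 35, compute RHS = 14·y³ + 13, and check whether it is a (positive or negative) perfect cube.
Check small values of y:
  y = 0: RHS = 13 is not a perfect cube.
  y = 1: RHS = 27 = (3)³ ⇒ x = 3 works.
  y = -1: RHS = -1 = (-1)³ ⇒ x = -1 works.
  y = 2: RHS = 125 = (5)³ ⇒ x = 5 works.
  y = -2: RHS = -99 is not a perfect cube.
  y = 3: RHS = 391 is not a perfect cube.
  y = -3: RHS = -365 is not a perfect cube.
Continuing the search up to |y| = 35 finds no further solutions beyond those listed.
Collected solutions: (-1, -1), (3, 1), (5, 2).

Solutions (with |y| ≤ 35): (-1, -1), (3, 1), (5, 2).


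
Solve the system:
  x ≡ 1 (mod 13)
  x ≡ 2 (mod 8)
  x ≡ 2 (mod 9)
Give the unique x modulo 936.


Moduli 13, 8, 9 are pairwise coprime; by CRT there is a unique solution modulo M = 13 · 8 · 9 = 936.
Solve pairwise, accumulating the modulus:
  Start with x ≡ 1 (mod 13).
  Combine with x ≡ 2 (mod 8): since gcd(13, 8) = 1, we get a unique residue mod 104.
    Write x = 1 + 13·t and substitute into x ≡ 2 (mod 8): 13·t ≡ 2 − 1 = 1 (mod 8).
    Reduce coefficients mod 8: 5·t ≡ 1 (mod 8).
    The inverse of 5 mod 8 is 5 (since 5·5 = 25 = 3·8 + 1), so t ≡ 5·1 = 5 ≡ 5 (mod 8).
    Then x = 1 + 13·5 = 66, valid modulo lcm(13, 8) = 104: x ≡ 66 (mod 104).
  Combine with x ≡ 2 (mod 9): since gcd(104, 9) = 1, we get a unique residue mod 936.
    Write x = 66 + 104·t and substitute into x ≡ 2 (mod 9): 104·t ≡ 2 − 66 = -64 (mod 9).
    Reduce coefficients mod 9: 5·t ≡ 8 (mod 9).
    The inverse of 5 mod 9 is 2 (since 5·2 = 10 = 1·9 + 1), so t ≡ 2·8 = 16 ≡ 7 (mod 9).
    Then x = 66 + 104·7 = 794, valid modulo lcm(104, 9) = 936: x ≡ 794 (mod 936).
Verify: 794 mod 13 = 1 ✓, 794 mod 8 = 2 ✓, 794 mod 9 = 2 ✓.

x ≡ 794 (mod 936).


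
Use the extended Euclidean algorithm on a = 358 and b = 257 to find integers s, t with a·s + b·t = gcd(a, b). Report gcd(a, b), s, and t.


Euclidean algorithm on (358, 257) — divide until remainder is 0:
  358 = 1 · 257 + 101
  257 = 2 · 101 + 55
  101 = 1 · 55 + 46
  55 = 1 · 46 + 9
  46 = 5 · 9 + 1
  9 = 9 · 1 + 0
gcd(358, 257) = 1.
Track Bezout coefficients alongside the remainders: start with r₀ = 358 = a·1 + b·0 (s = 1, t = 0) and r₁ = 257 = a·0 + b·1 (s = 0, t = 1); each new remainder r_{k+1} = r_{k-1} − q_k·r_k inherits s_{k+1} = s_{k-1} − q_k·s_k, t_{k+1} = t_{k-1} − q_k·t_k, so r_k = a·s_k + b·t_k at every step:
  q = 1: r = 101, s = 1 − 1·0 = 1, t = 0 − 1·1 = -1  (check: 358·1 + 257·(-1) = 101)
  q = 2: r = 55, s = 0 − 2·1 = -2, t = 1 − 2·(-1) = 3  (check: 358·(-2) + 257·3 = 55)
  q = 1: r = 46, s = 1 − 1·(-2) = 3, t = -1 − 1·3 = -4  (check: 358·3 + 257·(-4) = 46)
  q = 1: r = 9, s = -2 − 1·3 = -5, t = 3 − 1·(-4) = 7  (check: 358·(-5) + 257·7 = 9)
  q = 5: r = 1, s = 3 − 5·(-5) = 28, t = -4 − 5·7 = -39  (check: 358·28 + 257·(-39) = 1)
The row with r = 1 (the gcd) gives the Bezout coefficients s = 28, t = -39.
Result: 358 · (28) + 257 · (-39) = 1.

gcd(358, 257) = 1; s = 28, t = -39 (check: 358·28 + 257·(-39) = 1).


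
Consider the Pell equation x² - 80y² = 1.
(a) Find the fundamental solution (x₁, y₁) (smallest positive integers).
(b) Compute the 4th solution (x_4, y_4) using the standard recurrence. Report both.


Step 1: Find the fundamental solution (x₁, y₁) of x² - 80y² = 1.
  Expand √80 as a continued fraction. a₀ = ⌊√80⌋ = 8; iterate m_{k+1} = d_k·a_k − m_k, d_{k+1} = (80 − m_{k+1}²)/d_k, a_{k+1} = ⌊(a₀ + m_{k+1})/d_{k+1}⌋ (starting m₀ = 0, d₀ = 1), with convergents p_k = a_k·p_{k-1} + p_{k-2}, q_k = a_k·q_{k-1} + q_{k-2} (p₋₁ = 1, q₋₁ = 0):
  k = 0: a₀ = 8; p₀/q₀ = 8/1; p₀² − 80·q₀² = 64 − 80 = -16.
  k = 1: m = 8, d = 16, a = ⌊(8 + 8)/16⌋ = 1; p/q = (1·8 + 1)/(1·1 + 0) = 9/1; p² − 80·q² = 81 − 80 = 1.
  The first convergent with p² − 80·q² = 1 gives the fundamental solution (x₁, y₁) = (9, 1).
Step 2: Apply the recurrence (x_{n+1}, y_{n+1}) = (x₁x_n + 80y₁y_n, x₁y_n + y₁x_n) repeatedly.
  From (x_1, y_1) = (9, 1): x_2 = 9·9 + 80·1·1 = 161; y_2 = 9·1 + 1·9 = 18.
  From (x_2, y_2) = (161, 18): x_3 = 9·161 + 80·1·18 = 2889; y_3 = 9·18 + 1·161 = 323.
  From (x_3, y_3) = (2889, 323): x_4 = 9·2889 + 80·1·323 = 51841; y_4 = 9·323 + 1·2889 = 5796.
Step 3: Verify x_4² - 80·y_4² = 2687489281 - 2687489280 = 1 (should be 1). ✓

(x_1, y_1) = (9, 1); (x_4, y_4) = (51841, 5796).


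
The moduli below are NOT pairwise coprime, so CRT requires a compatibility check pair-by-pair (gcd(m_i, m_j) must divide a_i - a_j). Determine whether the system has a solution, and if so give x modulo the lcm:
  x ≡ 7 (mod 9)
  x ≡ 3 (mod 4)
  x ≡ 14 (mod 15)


Moduli 9, 4, 15 are not pairwise coprime, so CRT works modulo lcm(m_i) when all pairwise compatibility conditions hold.
Pairwise compatibility: gcd(m_i, m_j) must divide a_i - a_j for every pair.
Merge one congruence at a time:
  Start: x ≡ 7 (mod 9).
  Combine with x ≡ 3 (mod 4): gcd(9, 4) = 1; 3 - 7 = -4, which IS divisible by 1, so compatible.
    Write x = 7 + 9·t and substitute into x ≡ 3 (mod 4): 9·t ≡ 3 − 7 = -4 (mod 4).
    Reduce coefficients mod 4: 1·t ≡ 0 (mod 4).
    So t ≡ 0 (mod 4).
    Then x = 7 + 9·0 = 7, valid modulo lcm(9, 4) = 36: x ≡ 7 (mod 36).
  Combine with x ≡ 14 (mod 15): gcd(36, 15) = 3, and 14 - 7 = 7 is NOT divisible by 3.
    ⇒ system is inconsistent (no integer solution).

No solution (the system is inconsistent).


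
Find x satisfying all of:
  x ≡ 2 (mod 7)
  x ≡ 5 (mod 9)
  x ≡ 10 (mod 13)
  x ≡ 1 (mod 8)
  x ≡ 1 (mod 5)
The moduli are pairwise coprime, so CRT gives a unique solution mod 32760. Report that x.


Product of moduli M = 7 · 9 · 13 · 8 · 5 = 32760.
Merge one congruence at a time:
  Start: x ≡ 2 (mod 7).
  Combine with x ≡ 5 (mod 9); new modulus lcm = 63.
    Write x = 2 + 7·t and substitute into x ≡ 5 (mod 9): 7·t ≡ 5 − 2 = 3 (mod 9).
    The inverse of 7 mod 9 is 4 (since 7·4 = 28 = 3·9 + 1), so t ≡ 4·3 = 12 ≡ 3 (mod 9).
    Then x = 2 + 7·3 = 23, valid modulo lcm(7, 9) = 63: x ≡ 23 (mod 63).
  Combine with x ≡ 10 (mod 13); new modulus lcm = 819.
    Write x = 23 + 63·t and substitute into x ≡ 10 (mod 13): 63·t ≡ 10 − 23 = -13 (mod 13).
    Reduce coefficients mod 13: 11·t ≡ 0 (mod 13).
    The inverse of 11 mod 13 is 6 (since 11·6 = 66 = 5·13 + 1), so t ≡ 6·0 = 0 ≡ 0 (mod 13).
    Then x = 23 + 63·0 = 23, valid modulo lcm(63, 13) = 819: x ≡ 23 (mod 819).
  Combine with x ≡ 1 (mod 8); new modulus lcm = 6552.
    Write x = 23 + 819·t and substitute into x ≡ 1 (mod 8): 819·t ≡ 1 − 23 = -22 (mod 8).
    Reduce coefficients mod 8: 3·t ≡ 2 (mod 8).
    The inverse of 3 mod 8 is 3 (since 3·3 = 9 = 1·8 + 1), so t ≡ 3·2 = 6 ≡ 6 (mod 8).
    Then x = 23 + 819·6 = 4937, valid modulo lcm(819, 8) = 6552: x ≡ 4937 (mod 6552).
  Combine with x ≡ 1 (mod 5); new modulus lcm = 32760.
    Write x = 4937 + 6552·t and substitute into x ≡ 1 (mod 5): 6552·t ≡ 1 − 4937 = -4936 (mod 5).
    Reduce coefficients mod 5: 2·t ≡ 4 (mod 5).
    The inverse of 2 mod 5 is 3 (since 2·3 = 6 = 1·5 + 1), so t ≡ 3·4 = 12 ≡ 2 (mod 5).
    Then x = 4937 + 6552·2 = 18041, valid modulo lcm(6552, 5) = 32760: x ≡ 18041 (mod 32760).
Verify against each original: 18041 mod 7 = 2, 18041 mod 9 = 5, 18041 mod 13 = 10, 18041 mod 8 = 1, 18041 mod 5 = 1.

x ≡ 18041 (mod 32760).


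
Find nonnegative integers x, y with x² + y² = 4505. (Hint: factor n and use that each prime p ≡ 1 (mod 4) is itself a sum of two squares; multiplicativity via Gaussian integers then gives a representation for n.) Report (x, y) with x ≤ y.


Step 1: Factor n = 4505 = 5 · 17 · 53.
Step 2: Check the mod-4 condition on each prime factor: 5 ≡ 1 (mod 4), exponent 1; 17 ≡ 1 (mod 4), exponent 1; 53 ≡ 1 (mod 4), exponent 1.
All primes ≡ 3 (mod 4) appear to even exponent (or don't appear), so by the two-squares theorem n IS expressible as a sum of two squares.
Step 3: Build a representation. Here n = 5 · 17 · 53 is a product of primes ≡ 1 (mod 4). Each prime p ≡ 1 (mod 4) is itself a sum of two squares; find a² by testing p − a² for a perfect square:
  5: 5 − 1² = 4 = 2² ⇒ 5 = 1² + 2².
  17: 17 − 1² = 16 = 4² ⇒ 17 = 1² + 4².
  53: 53 − 1² = 52, 53 − 2² = 49 = 7² ⇒ 53 = 2² + 7².
  Combine using the Brahmagupta–Fibonacci identity (a² + b²)(c² + d²) = (ac − bd)² + (ad + bc)² = (ac + bd)² + (ad − bc)²:
  5 · 17 = 85: from (1² + 2²)(1² + 4²), take (1·1 − 2·4, 1·4 + 2·1) = (1 − 8, 4 + 2) = (-7, 6); dropping signs (only squares matter) gives (7, 6); check 7² + 6² = 49 + 36 = 85 ✓.
  85 · 53 = 4505: from (7² + 6²)(2² + 7²), take (7·2 − 6·7, 7·7 + 6·2) = (14 − 42, 49 + 12) = (-28, 61); dropping signs (only squares matter) gives (28, 61); check 28² + 61² = 784 + 3721 = 4505 ✓.
Step 4: Order so x ≤ y and verify: 28² + 61² = 784 + 3721 = 4505 = n. ✓

n = 4505 = 28² + 61² (one valid representation with x ≤ y).


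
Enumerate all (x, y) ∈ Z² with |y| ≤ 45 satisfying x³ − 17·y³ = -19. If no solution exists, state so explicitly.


The equation is x³ - 17y³ = -19. For fixed y, x³ = 17·y³ − 19, so a solution requires the RHS to be a perfect cube.
Strategy: iterate y from -45 to 45, compute RHS = 17·y³ − 19, and check whether it is a (positive or negative) perfect cube.
Check small values of y:
  y = 0: RHS = -19 is not a perfect cube.
  y = 1: RHS = -2 is not a perfect cube.
  y = -1: RHS = -36 is not a perfect cube.
  y = 2: RHS = 117 is not a perfect cube.
  y = -2: RHS = -155 is not a perfect cube.
  y = 3: RHS = 440 is not a perfect cube.
  y = -3: RHS = -478 is not a perfect cube.
Continuing the search up to |y| = 45 finds no solutions either.
No (x, y) in the scanned range satisfies the equation.

No integer solutions with |y| ≤ 45.


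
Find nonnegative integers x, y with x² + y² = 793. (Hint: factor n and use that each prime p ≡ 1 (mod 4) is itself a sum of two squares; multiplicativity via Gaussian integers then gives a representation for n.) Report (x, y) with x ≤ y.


Step 1: Factor n = 793 = 13 · 61.
Step 2: Check the mod-4 condition on each prime factor: 13 ≡ 1 (mod 4), exponent 1; 61 ≡ 1 (mod 4), exponent 1.
All primes ≡ 3 (mod 4) appear to even exponent (or don't appear), so by the two-squares theorem n IS expressible as a sum of two squares.
Step 3: Build a representation. Here n = 13 · 61 is a product of primes ≡ 1 (mod 4). Each prime p ≡ 1 (mod 4) is itself a sum of two squares; find a² by testing p − a² for a perfect square:
  13: 13 − 1² = 12, 13 − 2² = 9 = 3² ⇒ 13 = 2² + 3².
  61: 61 − 1² = 60, 61 − 2² = 57, 61 − 3² = 52, 61 − 4² = 45, 61 − 5² = 36 = 6² ⇒ 61 = 5² + 6².
  Combine using the Brahmagupta–Fibonacci identity (a² + b²)(c² + d²) = (ac − bd)² + (ad + bc)² = (ac + bd)² + (ad − bc)²:
  13 · 61 = 793: from (2² + 3²)(5² + 6²), take (2·5 − 3·6, 2·6 + 3·5) = (10 − 18, 12 + 15) = (-8, 27); dropping signs (only squares matter) gives (8, 27); check 8² + 27² = 64 + 729 = 793 ✓.
Step 4: Order so x ≤ y and verify: 8² + 27² = 64 + 729 = 793 = n. ✓

n = 793 = 8² + 27² (one valid representation with x ≤ y).


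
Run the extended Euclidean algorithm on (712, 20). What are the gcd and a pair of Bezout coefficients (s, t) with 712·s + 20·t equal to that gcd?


Euclidean algorithm on (712, 20) — divide until remainder is 0:
  712 = 35 · 20 + 12
  20 = 1 · 12 + 8
  12 = 1 · 8 + 4
  8 = 2 · 4 + 0
gcd(712, 20) = 4.
Track Bezout coefficients alongside the remainders: start with r₀ = 712 = a·1 + b·0 (s = 1, t = 0) and r₁ = 20 = a·0 + b·1 (s = 0, t = 1); each new remainder r_{k+1} = r_{k-1} − q_k·r_k inherits s_{k+1} = s_{k-1} − q_k·s_k, t_{k+1} = t_{k-1} − q_k·t_k, so r_k = a·s_k + b·t_k at every step:
  q = 35: r = 12, s = 1 − 35·0 = 1, t = 0 − 35·1 = -35  (check: 712·1 + 20·(-35) = 12)
  q = 1: r = 8, s = 0 − 1·1 = -1, t = 1 − 1·(-35) = 36  (check: 712·(-1) + 20·36 = 8)
  q = 1: r = 4, s = 1 − 1·(-1) = 2, t = -35 − 1·36 = -71  (check: 712·2 + 20·(-71) = 4)
The row with r = 4 (the gcd) gives the Bezout coefficients s = 2, t = -71.
Result: 712 · (2) + 20 · (-71) = 4.

gcd(712, 20) = 4; s = 2, t = -71 (check: 712·2 + 20·(-71) = 4).


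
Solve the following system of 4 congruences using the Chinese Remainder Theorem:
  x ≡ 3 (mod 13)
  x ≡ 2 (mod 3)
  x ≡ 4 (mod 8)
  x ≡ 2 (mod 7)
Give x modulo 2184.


Product of moduli M = 13 · 3 · 8 · 7 = 2184.
Merge one congruence at a time:
  Start: x ≡ 3 (mod 13).
  Combine with x ≡ 2 (mod 3); new modulus lcm = 39.
    Write x = 3 + 13·t and substitute into x ≡ 2 (mod 3): 13·t ≡ 2 − 3 = -1 (mod 3).
    Reduce coefficients mod 3: 1·t ≡ 2 (mod 3).
    So t ≡ 2 (mod 3).
    Then x = 3 + 13·2 = 29, valid modulo lcm(13, 3) = 39: x ≡ 29 (mod 39).
  Combine with x ≡ 4 (mod 8); new modulus lcm = 312.
    Write x = 29 + 39·t and substitute into x ≡ 4 (mod 8): 39·t ≡ 4 − 29 = -25 (mod 8).
    Reduce coefficients mod 8: 7·t ≡ 7 (mod 8).
    The inverse of 7 mod 8 is 7 (since 7·7 = 49 = 6·8 + 1), so t ≡ 7·7 = 49 ≡ 1 (mod 8).
    Then x = 29 + 39·1 = 68, valid modulo lcm(39, 8) = 312: x ≡ 68 (mod 312).
  Combine with x ≡ 2 (mod 7); new modulus lcm = 2184.
    Write x = 68 + 312·t and substitute into x ≡ 2 (mod 7): 312·t ≡ 2 − 68 = -66 (mod 7).
    Reduce coefficients mod 7: 4·t ≡ 4 (mod 7).
    The inverse of 4 mod 7 is 2 (since 4·2 = 8 = 1·7 + 1), so t ≡ 2·4 = 8 ≡ 1 (mod 7).
    Then x = 68 + 312·1 = 380, valid modulo lcm(312, 7) = 2184: x ≡ 380 (mod 2184).
Verify against each original: 380 mod 13 = 3, 380 mod 3 = 2, 380 mod 8 = 4, 380 mod 7 = 2.

x ≡ 380 (mod 2184).


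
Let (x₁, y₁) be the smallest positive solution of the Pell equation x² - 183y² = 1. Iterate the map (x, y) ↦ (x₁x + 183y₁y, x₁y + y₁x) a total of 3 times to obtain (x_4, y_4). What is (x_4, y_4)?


Step 1: Find the fundamental solution (x₁, y₁) of x² - 183y² = 1.
  Expand √183 as a continued fraction. a₀ = ⌊√183⌋ = 13; iterate m_{k+1} = d_k·a_k − m_k, d_{k+1} = (183 − m_{k+1}²)/d_k, a_{k+1} = ⌊(a₀ + m_{k+1})/d_{k+1}⌋ (starting m₀ = 0, d₀ = 1), with convergents p_k = a_k·p_{k-1} + p_{k-2}, q_k = a_k·q_{k-1} + q_{k-2} (p₋₁ = 1, q₋₁ = 0):
  k = 0: a₀ = 13; p₀/q₀ = 13/1; p₀² − 183·q₀² = 169 − 183 = -14.
  k = 1: m = 13, d = 14, a = ⌊(13 + 13)/14⌋ = 1; p/q = (1·13 + 1)/(1·1 + 0) = 14/1; p² − 183·q² = 196 − 183 = 13.
  k = 2: m = 1, d = 13, a = ⌊(13 + 1)/13⌋ = 1; p/q = (1·14 + 13)/(1·1 + 1) = 27/2; p² − 183·q² = 729 − 732 = -3.
  k = 3: m = 12, d = 3, a = ⌊(13 + 12)/3⌋ = 8; p/q = (8·27 + 14)/(8·2 + 1) = 230/17; p² − 183·q² = 52900 − 52887 = 13.
  k = 4: m = 12, d = 13, a = ⌊(13 + 12)/13⌋ = 1; p/q = (1·230 + 27)/(1·17 + 2) = 257/19; p² − 183·q² = 66049 − 66063 = -14.
  k = 5: m = 1, d = 14, a = ⌊(13 + 1)/14⌋ = 1; p/q = (1·257 + 230)/(1·19 + 17) = 487/36; p² − 183·q² = 237169 − 237168 = 1.
  The first convergent with p² − 183·q² = 1 gives the fundamental solution (x₁, y₁) = (487, 36).
Step 2: Apply the recurrence (x_{n+1}, y_{n+1}) = (x₁x_n + 183y₁y_n, x₁y_n + y₁x_n) repeatedly.
  From (x_1, y_1) = (487, 36): x_2 = 487·487 + 183·36·36 = 474337; y_2 = 487·36 + 36·487 = 35064.
  From (x_2, y_2) = (474337, 35064): x_3 = 487·474337 + 183·36·35064 = 462003751; y_3 = 487·35064 + 36·474337 = 34152300.
  From (x_3, y_3) = (462003751, 34152300): x_4 = 487·462003751 + 183·36·34152300 = 449991179137; y_4 = 487·34152300 + 36·462003751 = 33264305136.
Step 3: Verify x_4² - 183·y_4² = 202492061301107624064769 - 202492061301107624064768 = 1 (should be 1). ✓

(x_1, y_1) = (487, 36); (x_4, y_4) = (449991179137, 33264305136).


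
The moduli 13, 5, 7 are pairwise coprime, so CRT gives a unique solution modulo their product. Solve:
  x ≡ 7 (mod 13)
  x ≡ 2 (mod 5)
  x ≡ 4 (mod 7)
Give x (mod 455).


Moduli 13, 5, 7 are pairwise coprime; by CRT there is a unique solution modulo M = 13 · 5 · 7 = 455.
Solve pairwise, accumulating the modulus:
  Start with x ≡ 7 (mod 13).
  Combine with x ≡ 2 (mod 5): since gcd(13, 5) = 1, we get a unique residue mod 65.
    Write x = 7 + 13·t and substitute into x ≡ 2 (mod 5): 13·t ≡ 2 − 7 = -5 (mod 5).
    Reduce coefficients mod 5: 3·t ≡ 0 (mod 5).
    The inverse of 3 mod 5 is 2 (since 3·2 = 6 = 1·5 + 1), so t ≡ 2·0 = 0 ≡ 0 (mod 5).
    Then x = 7 + 13·0 = 7, valid modulo lcm(13, 5) = 65: x ≡ 7 (mod 65).
  Combine with x ≡ 4 (mod 7): since gcd(65, 7) = 1, we get a unique residue mod 455.
    Write x = 7 + 65·t and substitute into x ≡ 4 (mod 7): 65·t ≡ 4 − 7 = -3 (mod 7).
    Reduce coefficients mod 7: 2·t ≡ 4 (mod 7).
    The inverse of 2 mod 7 is 4 (since 2·4 = 8 = 1·7 + 1), so t ≡ 4·4 = 16 ≡ 2 (mod 7).
    Then x = 7 + 65·2 = 137, valid modulo lcm(65, 7) = 455: x ≡ 137 (mod 455).
Verify: 137 mod 13 = 7 ✓, 137 mod 5 = 2 ✓, 137 mod 7 = 4 ✓.

x ≡ 137 (mod 455).


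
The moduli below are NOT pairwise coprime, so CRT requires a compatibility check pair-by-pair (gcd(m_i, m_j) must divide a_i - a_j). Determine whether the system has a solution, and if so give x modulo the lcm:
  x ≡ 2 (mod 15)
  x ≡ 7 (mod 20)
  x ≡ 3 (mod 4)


Moduli 15, 20, 4 are not pairwise coprime, so CRT works modulo lcm(m_i) when all pairwise compatibility conditions hold.
Pairwise compatibility: gcd(m_i, m_j) must divide a_i - a_j for every pair.
Merge one congruence at a time:
  Start: x ≡ 2 (mod 15).
  Combine with x ≡ 7 (mod 20): gcd(15, 20) = 5; 7 - 2 = 5, which IS divisible by 5, so compatible.
    Write x = 2 + 15·t and substitute into x ≡ 7 (mod 20): 15·t ≡ 7 − 2 = 5 (mod 20).
    Divide the congruence (and modulus) by g = 5: 3·t ≡ 1 (mod 4).
    The inverse of 3 mod 4 is 3 (since 3·3 = 9 = 2·4 + 1), so t ≡ 3·1 = 3 ≡ 3 (mod 4).
    Then x = 2 + 15·3 = 47, valid modulo lcm(15, 20) = 60: x ≡ 47 (mod 60).
  Combine with x ≡ 3 (mod 4): gcd(60, 4) = 4; 3 - 47 = -44, which IS divisible by 4, so compatible.
    Write x = 47 + 60·t and substitute into x ≡ 3 (mod 4): 60·t ≡ 3 − 47 = -44 (mod 4).
    Divide the congruence (and modulus) by g = 4: 15·t ≡ -11 (mod 1).
    Modulo 1 every t works; take t = 0.
    Then x = 47 + 60·0 = 47, valid modulo lcm(60, 4) = 60: x ≡ 47 (mod 60).
Verify: 47 mod 15 = 2, 47 mod 20 = 7, 47 mod 4 = 3.

x ≡ 47 (mod 60).


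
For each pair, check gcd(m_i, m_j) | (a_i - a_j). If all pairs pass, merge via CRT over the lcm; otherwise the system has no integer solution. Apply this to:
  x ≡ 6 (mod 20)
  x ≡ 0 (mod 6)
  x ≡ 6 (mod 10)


Moduli 20, 6, 10 are not pairwise coprime, so CRT works modulo lcm(m_i) when all pairwise compatibility conditions hold.
Pairwise compatibility: gcd(m_i, m_j) must divide a_i - a_j for every pair.
Merge one congruence at a time:
  Start: x ≡ 6 (mod 20).
  Combine with x ≡ 0 (mod 6): gcd(20, 6) = 2; 0 - 6 = -6, which IS divisible by 2, so compatible.
    Write x = 6 + 20·t and substitute into x ≡ 0 (mod 6): 20·t ≡ 0 − 6 = -6 (mod 6).
    Divide the congruence (and modulus) by g = 2: 10·t ≡ -3 (mod 3).
    Reduce coefficients mod 3: 1·t ≡ 0 (mod 3).
    So t ≡ 0 (mod 3).
    Then x = 6 + 20·0 = 6, valid modulo lcm(20, 6) = 60: x ≡ 6 (mod 60).
  Combine with x ≡ 6 (mod 10): gcd(60, 10) = 10; 6 - 6 = 0, which IS divisible by 10, so compatible.
    Write x = 6 + 60·t and substitute into x ≡ 6 (mod 10): 60·t ≡ 6 − 6 = 0 (mod 10).
    Divide the congruence (and modulus) by g = 10: 6·t ≡ 0 (mod 1).
    Modulo 1 every t works; take t = 0.
    Then x = 6 + 60·0 = 6, valid modulo lcm(60, 10) = 60: x ≡ 6 (mod 60).
Verify: 6 mod 20 = 6, 6 mod 6 = 0, 6 mod 10 = 6.

x ≡ 6 (mod 60).


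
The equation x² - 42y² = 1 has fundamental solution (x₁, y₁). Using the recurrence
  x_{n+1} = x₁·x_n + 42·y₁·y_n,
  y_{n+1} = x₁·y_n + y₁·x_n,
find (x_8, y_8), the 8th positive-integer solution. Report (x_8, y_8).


Step 1: Find the fundamental solution (x₁, y₁) of x² - 42y² = 1.
  Expand √42 as a continued fraction. a₀ = ⌊√42⌋ = 6; iterate m_{k+1} = d_k·a_k − m_k, d_{k+1} = (42 − m_{k+1}²)/d_k, a_{k+1} = ⌊(a₀ + m_{k+1})/d_{k+1}⌋ (starting m₀ = 0, d₀ = 1), with convergents p_k = a_k·p_{k-1} + p_{k-2}, q_k = a_k·q_{k-1} + q_{k-2} (p₋₁ = 1, q₋₁ = 0):
  k = 0: a₀ = 6; p₀/q₀ = 6/1; p₀² − 42·q₀² = 36 − 42 = -6.
  k = 1: m = 6, d = 6, a = ⌊(6 + 6)/6⌋ = 2; p/q = (2·6 + 1)/(2·1 + 0) = 13/2; p² − 42·q² = 169 − 168 = 1.
  The first convergent with p² − 42·q² = 1 gives the fundamental solution (x₁, y₁) = (13, 2).
Step 2: Apply the recurrence (x_{n+1}, y_{n+1}) = (x₁x_n + 42y₁y_n, x₁y_n + y₁x_n) repeatedly.
  From (x_1, y_1) = (13, 2): x_2 = 13·13 + 42·2·2 = 337; y_2 = 13·2 + 2·13 = 52.
  From (x_2, y_2) = (337, 52): x_3 = 13·337 + 42·2·52 = 8749; y_3 = 13·52 + 2·337 = 1350.
  From (x_3, y_3) = (8749, 1350): x_4 = 13·8749 + 42·2·1350 = 227137; y_4 = 13·1350 + 2·8749 = 35048.
  From (x_4, y_4) = (227137, 35048): x_5 = 13·227137 + 42·2·35048 = 5896813; y_5 = 13·35048 + 2·227137 = 909898.
  From (x_5, y_5) = (5896813, 909898): x_6 = 13·5896813 + 42·2·909898 = 153090001; y_6 = 13·909898 + 2·5896813 = 23622300.
  From (x_6, y_6) = (153090001, 23622300): x_7 = 13·153090001 + 42·2·23622300 = 3974443213; y_7 = 13·23622300 + 2·153090001 = 613269902.
  From (x_7, y_7) = (3974443213, 613269902): x_8 = 13·3974443213 + 42·2·613269902 = 103182433537; y_8 = 13·613269902 + 2·3974443213 = 15921395152.
Step 3: Verify x_8² - 42·y_8² = 10646614590617422330369 - 10646614590617422330368 = 1 (should be 1). ✓

(x_1, y_1) = (13, 2); (x_8, y_8) = (103182433537, 15921395152).


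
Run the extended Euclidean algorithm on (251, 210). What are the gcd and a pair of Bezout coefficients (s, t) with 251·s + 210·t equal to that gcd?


Euclidean algorithm on (251, 210) — divide until remainder is 0:
  251 = 1 · 210 + 41
  210 = 5 · 41 + 5
  41 = 8 · 5 + 1
  5 = 5 · 1 + 0
gcd(251, 210) = 1.
Track Bezout coefficients alongside the remainders: start with r₀ = 251 = a·1 + b·0 (s = 1, t = 0) and r₁ = 210 = a·0 + b·1 (s = 0, t = 1); each new remainder r_{k+1} = r_{k-1} − q_k·r_k inherits s_{k+1} = s_{k-1} − q_k·s_k, t_{k+1} = t_{k-1} − q_k·t_k, so r_k = a·s_k + b·t_k at every step:
  q = 1: r = 41, s = 1 − 1·0 = 1, t = 0 − 1·1 = -1  (check: 251·1 + 210·(-1) = 41)
  q = 5: r = 5, s = 0 − 5·1 = -5, t = 1 − 5·(-1) = 6  (check: 251·(-5) + 210·6 = 5)
  q = 8: r = 1, s = 1 − 8·(-5) = 41, t = -1 − 8·6 = -49  (check: 251·41 + 210·(-49) = 1)
The row with r = 1 (the gcd) gives the Bezout coefficients s = 41, t = -49.
Result: 251 · (41) + 210 · (-49) = 1.

gcd(251, 210) = 1; s = 41, t = -49 (check: 251·41 + 210·(-49) = 1).


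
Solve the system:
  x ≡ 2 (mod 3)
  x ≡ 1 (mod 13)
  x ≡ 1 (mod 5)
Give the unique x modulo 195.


Moduli 3, 13, 5 are pairwise coprime; by CRT there is a unique solution modulo M = 3 · 13 · 5 = 195.
Solve pairwise, accumulating the modulus:
  Start with x ≡ 2 (mod 3).
  Combine with x ≡ 1 (mod 13): since gcd(3, 13) = 1, we get a unique residue mod 39.
    Write x = 2 + 3·t and substitute into x ≡ 1 (mod 13): 3·t ≡ 1 − 2 = -1 (mod 13).
    Reduce coefficients mod 13: 3·t ≡ 12 (mod 13).
    The inverse of 3 mod 13 is 9 (since 3·9 = 27 = 2·13 + 1), so t ≡ 9·12 = 108 ≡ 4 (mod 13).
    Then x = 2 + 3·4 = 14, valid modulo lcm(3, 13) = 39: x ≡ 14 (mod 39).
  Combine with x ≡ 1 (mod 5): since gcd(39, 5) = 1, we get a unique residue mod 195.
    Write x = 14 + 39·t and substitute into x ≡ 1 (mod 5): 39·t ≡ 1 − 14 = -13 (mod 5).
    Reduce coefficients mod 5: 4·t ≡ 2 (mod 5).
    The inverse of 4 mod 5 is 4 (since 4·4 = 16 = 3·5 + 1), so t ≡ 4·2 = 8 ≡ 3 (mod 5).
    Then x = 14 + 39·3 = 131, valid modulo lcm(39, 5) = 195: x ≡ 131 (mod 195).
Verify: 131 mod 3 = 2 ✓, 131 mod 13 = 1 ✓, 131 mod 5 = 1 ✓.

x ≡ 131 (mod 195).


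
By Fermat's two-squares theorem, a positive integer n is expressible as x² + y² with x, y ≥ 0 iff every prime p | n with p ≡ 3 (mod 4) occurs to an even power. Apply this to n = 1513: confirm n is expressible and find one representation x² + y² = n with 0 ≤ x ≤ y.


Step 1: Factor n = 1513 = 17 · 89.
Step 2: Check the mod-4 condition on each prime factor: 17 ≡ 1 (mod 4), exponent 1; 89 ≡ 1 (mod 4), exponent 1.
All primes ≡ 3 (mod 4) appear to even exponent (or don't appear), so by the two-squares theorem n IS expressible as a sum of two squares.
Step 3: Build a representation. Here n = 17 · 89 is a product of primes ≡ 1 (mod 4). Each prime p ≡ 1 (mod 4) is itself a sum of two squares; find a² by testing p − a² for a perfect square:
  17: 17 − 1² = 16 = 4² ⇒ 17 = 1² + 4².
  89: 89 − 1² = 88, 89 − 2² = 85, 89 − 3² = 80, 89 − 4² = 73, 89 − 5² = 64 = 8² ⇒ 89 = 5² + 8².
  Combine using the Brahmagupta–Fibonacci identity (a² + b²)(c² + d²) = (ac − bd)² + (ad + bc)² = (ac + bd)² + (ad − bc)²:
  17 · 89 = 1513: from (1² + 4²)(5² + 8²), take (1·5 − 4·8, 1·8 + 4·5) = (5 − 32, 8 + 20) = (-27, 28); dropping signs (only squares matter) gives (27, 28); check 27² + 28² = 729 + 784 = 1513 ✓.
Step 4: Order so x ≤ y and verify: 27² + 28² = 729 + 784 = 1513 = n. ✓

n = 1513 = 27² + 28² (one valid representation with x ≤ y).


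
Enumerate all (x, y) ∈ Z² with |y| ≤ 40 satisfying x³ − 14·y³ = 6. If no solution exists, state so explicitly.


The equation is x³ - 14y³ = 6. For fixed y, x³ = 14·y³ + 6, so a solution requires the RHS to be a perfect cube.
Strategy: iterate y from -40 to 40, compute RHS = 14·y³ + 6, and check whether it is a (positive or negative) perfect cube.
Check small values of y:
  y = 0: RHS = 6 is not a perfect cube.
  y = 1: RHS = 20 is not a perfect cube.
  y = -1: RHS = -8 = (-2)³ ⇒ x = -2 works.
  y = 2: RHS = 118 is not a perfect cube.
  y = -2: RHS = -106 is not a perfect cube.
  y = 3: RHS = 384 is not a perfect cube.
  y = -3: RHS = -372 is not a perfect cube.
Continuing the search up to |y| = 40 finds no further solutions beyond those listed.
Collected solutions: (-2, -1).

Solutions (with |y| ≤ 40): (-2, -1).


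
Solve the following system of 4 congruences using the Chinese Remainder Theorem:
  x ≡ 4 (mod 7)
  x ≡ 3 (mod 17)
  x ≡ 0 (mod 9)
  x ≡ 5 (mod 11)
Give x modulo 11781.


Product of moduli M = 7 · 17 · 9 · 11 = 11781.
Merge one congruence at a time:
  Start: x ≡ 4 (mod 7).
  Combine with x ≡ 3 (mod 17); new modulus lcm = 119.
    Write x = 4 + 7·t and substitute into x ≡ 3 (mod 17): 7·t ≡ 3 − 4 = -1 (mod 17).
    Reduce coefficients mod 17: 7·t ≡ 16 (mod 17).
    The inverse of 7 mod 17 is 5 (since 7·5 = 35 = 2·17 + 1), so t ≡ 5·16 = 80 ≡ 12 (mod 17).
    Then x = 4 + 7·12 = 88, valid modulo lcm(7, 17) = 119: x ≡ 88 (mod 119).
  Combine with x ≡ 0 (mod 9); new modulus lcm = 1071.
    Write x = 88 + 119·t and substitute into x ≡ 0 (mod 9): 119·t ≡ 0 − 88 = -88 (mod 9).
    Reduce coefficients mod 9: 2·t ≡ 2 (mod 9).
    The inverse of 2 mod 9 is 5 (since 2·5 = 10 = 1·9 + 1), so t ≡ 5·2 = 10 ≡ 1 (mod 9).
    Then x = 88 + 119·1 = 207, valid modulo lcm(119, 9) = 1071: x ≡ 207 (mod 1071).
  Combine with x ≡ 5 (mod 11); new modulus lcm = 11781.
    Write x = 207 + 1071·t and substitute into x ≡ 5 (mod 11): 1071·t ≡ 5 − 207 = -202 (mod 11).
    Reduce coefficients mod 11: 4·t ≡ 7 (mod 11).
    The inverse of 4 mod 11 is 3 (since 4·3 = 12 = 1·11 + 1), so t ≡ 3·7 = 21 ≡ 10 (mod 11).
    Then x = 207 + 1071·10 = 10917, valid modulo lcm(1071, 11) = 11781: x ≡ 10917 (mod 11781).
Verify against each original: 10917 mod 7 = 4, 10917 mod 17 = 3, 10917 mod 9 = 0, 10917 mod 11 = 5.

x ≡ 10917 (mod 11781).


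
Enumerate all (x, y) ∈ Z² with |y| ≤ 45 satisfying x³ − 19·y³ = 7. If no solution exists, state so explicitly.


The equation is x³ - 19y³ = 7. For fixed y, x³ = 19·y³ + 7, so a solution requires the RHS to be a perfect cube.
Strategy: iterate y from -45 to 45, compute RHS = 19·y³ + 7, and check whether it is a (positive or negative) perfect cube.
Check small values of y:
  y = 0: RHS = 7 is not a perfect cube.
  y = 1: RHS = 26 is not a perfect cube.
  y = -1: RHS = -12 is not a perfect cube.
  y = 2: RHS = 159 is not a perfect cube.
  y = -2: RHS = -145 is not a perfect cube.
  y = 3: RHS = 520 is not a perfect cube.
  y = -3: RHS = -506 is not a perfect cube.
Continuing the search up to |y| = 45 finds no solutions either.
No (x, y) in the scanned range satisfies the equation.

No integer solutions with |y| ≤ 45.


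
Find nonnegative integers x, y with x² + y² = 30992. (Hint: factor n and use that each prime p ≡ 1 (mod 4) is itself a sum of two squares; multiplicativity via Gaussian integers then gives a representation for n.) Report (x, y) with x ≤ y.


Step 1: Factor n = 30992 = 2^4 · 13 · 149.
Step 2: Check the mod-4 condition on each prime factor: 2 = 2 (special); 13 ≡ 1 (mod 4), exponent 1; 149 ≡ 1 (mod 4), exponent 1.
All primes ≡ 3 (mod 4) appear to even exponent (or don't appear), so by the two-squares theorem n IS expressible as a sum of two squares.
Step 3: Build a representation. Group n = k² · m with k = 4 and m = 13 · 149 = 1937 (a product of primes ≡ 1 (mod 4)); a representation of m scales to one of n via (k·x)² + (k·y)² = k²(x² + y²). Each prime p ≡ 1 (mod 4) is itself a sum of two squares; find a² by testing p − a² for a perfect square:
  13: 13 − 1² = 12, 13 − 2² = 9 = 3² ⇒ 13 = 2² + 3².
  149: 149 − 1² = 148, 149 − 2² = 145, 149 − 3² = 140, 149 − 4² = 133, 149 − 5² = 124, 149 − 6² = 113, 149 − 7² = 100 = 10² ⇒ 149 = 7² + 10².
  Combine using the Brahmagupta–Fibonacci identity (a² + b²)(c² + d²) = (ac − bd)² + (ad + bc)² = (ac + bd)² + (ad − bc)²:
  13 · 149 = 1937: from (2² + 3²)(7² + 10²), take (2·7 − 3·10, 2·10 + 3·7) = (14 − 30, 20 + 21) = (-16, 41); dropping signs (only squares matter) gives (16, 41); check 16² + 41² = 256 + 1681 = 1937 ✓.
  Scale by k = 4: (4·16, 4·41) = (64, 164).
Step 4: Order so x ≤ y and verify: 64² + 164² = 4096 + 26896 = 30992 = n. ✓

n = 30992 = 64² + 164² (one valid representation with x ≤ y).


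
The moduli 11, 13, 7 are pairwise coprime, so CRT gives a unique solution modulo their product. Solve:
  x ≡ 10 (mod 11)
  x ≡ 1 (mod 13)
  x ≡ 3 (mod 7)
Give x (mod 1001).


Moduli 11, 13, 7 are pairwise coprime; by CRT there is a unique solution modulo M = 11 · 13 · 7 = 1001.
Solve pairwise, accumulating the modulus:
  Start with x ≡ 10 (mod 11).
  Combine with x ≡ 1 (mod 13): since gcd(11, 13) = 1, we get a unique residue mod 143.
    Write x = 10 + 11·t and substitute into x ≡ 1 (mod 13): 11·t ≡ 1 − 10 = -9 (mod 13).
    Reduce coefficients mod 13: 11·t ≡ 4 (mod 13).
    The inverse of 11 mod 13 is 6 (since 11·6 = 66 = 5·13 + 1), so t ≡ 6·4 = 24 ≡ 11 (mod 13).
    Then x = 10 + 11·11 = 131, valid modulo lcm(11, 13) = 143: x ≡ 131 (mod 143).
  Combine with x ≡ 3 (mod 7): since gcd(143, 7) = 1, we get a unique residue mod 1001.
    Write x = 131 + 143·t and substitute into x ≡ 3 (mod 7): 143·t ≡ 3 − 131 = -128 (mod 7).
    Reduce coefficients mod 7: 3·t ≡ 5 (mod 7).
    The inverse of 3 mod 7 is 5 (since 3·5 = 15 = 2·7 + 1), so t ≡ 5·5 = 25 ≡ 4 (mod 7).
    Then x = 131 + 143·4 = 703, valid modulo lcm(143, 7) = 1001: x ≡ 703 (mod 1001).
Verify: 703 mod 11 = 10 ✓, 703 mod 13 = 1 ✓, 703 mod 7 = 3 ✓.

x ≡ 703 (mod 1001).


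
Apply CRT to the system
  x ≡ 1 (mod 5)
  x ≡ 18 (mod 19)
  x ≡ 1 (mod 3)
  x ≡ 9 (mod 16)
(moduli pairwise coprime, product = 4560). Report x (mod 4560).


Product of moduli M = 5 · 19 · 3 · 16 = 4560.
Merge one congruence at a time:
  Start: x ≡ 1 (mod 5).
  Combine with x ≡ 18 (mod 19); new modulus lcm = 95.
    Write x = 1 + 5·t and substitute into x ≡ 18 (mod 19): 5·t ≡ 18 − 1 = 17 (mod 19).
    The inverse of 5 mod 19 is 4 (since 5·4 = 20 = 1·19 + 1), so t ≡ 4·17 = 68 ≡ 11 (mod 19).
    Then x = 1 + 5·11 = 56, valid modulo lcm(5, 19) = 95: x ≡ 56 (mod 95).
  Combine with x ≡ 1 (mod 3); new modulus lcm = 285.
    Write x = 56 + 95·t and substitute into x ≡ 1 (mod 3): 95·t ≡ 1 − 56 = -55 (mod 3).
    Reduce coefficients mod 3: 2·t ≡ 2 (mod 3).
    The inverse of 2 mod 3 is 2 (since 2·2 = 4 = 1·3 + 1), so t ≡ 2·2 = 4 ≡ 1 (mod 3).
    Then x = 56 + 95·1 = 151, valid modulo lcm(95, 3) = 285: x ≡ 151 (mod 285).
  Combine with x ≡ 9 (mod 16); new modulus lcm = 4560.
    Write x = 151 + 285·t and substitute into x ≡ 9 (mod 16): 285·t ≡ 9 − 151 = -142 (mod 16).
    Reduce coefficients mod 16: 13·t ≡ 2 (mod 16).
    The inverse of 13 mod 16 is 5 (since 13·5 = 65 = 4·16 + 1), so t ≡ 5·2 = 10 ≡ 10 (mod 16).
    Then x = 151 + 285·10 = 3001, valid modulo lcm(285, 16) = 4560: x ≡ 3001 (mod 4560).
Verify against each original: 3001 mod 5 = 1, 3001 mod 19 = 18, 3001 mod 3 = 1, 3001 mod 16 = 9.

x ≡ 3001 (mod 4560).


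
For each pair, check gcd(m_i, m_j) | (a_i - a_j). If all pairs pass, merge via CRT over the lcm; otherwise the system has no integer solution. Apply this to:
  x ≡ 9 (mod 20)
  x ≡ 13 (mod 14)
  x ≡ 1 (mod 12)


Moduli 20, 14, 12 are not pairwise coprime, so CRT works modulo lcm(m_i) when all pairwise compatibility conditions hold.
Pairwise compatibility: gcd(m_i, m_j) must divide a_i - a_j for every pair.
Merge one congruence at a time:
  Start: x ≡ 9 (mod 20).
  Combine with x ≡ 13 (mod 14): gcd(20, 14) = 2; 13 - 9 = 4, which IS divisible by 2, so compatible.
    Write x = 9 + 20·t and substitute into x ≡ 13 (mod 14): 20·t ≡ 13 − 9 = 4 (mod 14).
    Divide the congruence (and modulus) by g = 2: 10·t ≡ 2 (mod 7).
    Reduce coefficients mod 7: 3·t ≡ 2 (mod 7).
    The inverse of 3 mod 7 is 5 (since 3·5 = 15 = 2·7 + 1), so t ≡ 5·2 = 10 ≡ 3 (mod 7).
    Then x = 9 + 20·3 = 69, valid modulo lcm(20, 14) = 140: x ≡ 69 (mod 140).
  Combine with x ≡ 1 (mod 12): gcd(140, 12) = 4; 1 - 69 = -68, which IS divisible by 4, so compatible.
    Write x = 69 + 140·t and substitute into x ≡ 1 (mod 12): 140·t ≡ 1 − 69 = -68 (mod 12).
    Divide the congruence (and modulus) by g = 4: 35·t ≡ -17 (mod 3).
    Reduce coefficients mod 3: 2·t ≡ 1 (mod 3).
    The inverse of 2 mod 3 is 2 (since 2·2 = 4 = 1·3 + 1), so t ≡ 2·1 = 2 ≡ 2 (mod 3).
    Then x = 69 + 140·2 = 349, valid modulo lcm(140, 12) = 420: x ≡ 349 (mod 420).
Verify: 349 mod 20 = 9, 349 mod 14 = 13, 349 mod 12 = 1.

x ≡ 349 (mod 420).


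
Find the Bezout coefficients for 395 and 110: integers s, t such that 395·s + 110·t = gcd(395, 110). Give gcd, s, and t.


Euclidean algorithm on (395, 110) — divide until remainder is 0:
  395 = 3 · 110 + 65
  110 = 1 · 65 + 45
  65 = 1 · 45 + 20
  45 = 2 · 20 + 5
  20 = 4 · 5 + 0
gcd(395, 110) = 5.
Track Bezout coefficients alongside the remainders: start with r₀ = 395 = a·1 + b·0 (s = 1, t = 0) and r₁ = 110 = a·0 + b·1 (s = 0, t = 1); each new remainder r_{k+1} = r_{k-1} − q_k·r_k inherits s_{k+1} = s_{k-1} − q_k·s_k, t_{k+1} = t_{k-1} − q_k·t_k, so r_k = a·s_k + b·t_k at every step:
  q = 3: r = 65, s = 1 − 3·0 = 1, t = 0 − 3·1 = -3  (check: 395·1 + 110·(-3) = 65)
  q = 1: r = 45, s = 0 − 1·1 = -1, t = 1 − 1·(-3) = 4  (check: 395·(-1) + 110·4 = 45)
  q = 1: r = 20, s = 1 − 1·(-1) = 2, t = -3 − 1·4 = -7  (check: 395·2 + 110·(-7) = 20)
  q = 2: r = 5, s = -1 − 2·2 = -5, t = 4 − 2·(-7) = 18  (check: 395·(-5) + 110·18 = 5)
The row with r = 5 (the gcd) gives the Bezout coefficients s = -5, t = 18.
Result: 395 · (-5) + 110 · (18) = 5.

gcd(395, 110) = 5; s = -5, t = 18 (check: 395·(-5) + 110·18 = 5).


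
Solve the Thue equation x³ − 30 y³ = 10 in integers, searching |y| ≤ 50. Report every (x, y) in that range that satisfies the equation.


The equation is x³ - 30y³ = 10. For fixed y, x³ = 30·y³ + 10, so a solution requires the RHS to be a perfect cube.
Strategy: iterate y from -50 to 50, compute RHS = 30·y³ + 10, and check whether it is a (positive or negative) perfect cube.
Check small values of y:
  y = 0: RHS = 10 is not a perfect cube.
  y = 1: RHS = 40 is not a perfect cube.
  y = -1: RHS = -20 is not a perfect cube.
  y = 2: RHS = 250 is not a perfect cube.
  y = -2: RHS = -230 is not a perfect cube.
  y = 3: RHS = 820 is not a perfect cube.
  y = -3: RHS = -800 is not a perfect cube.
Continuing the search up to |y| = 50 finds no solutions either.
No (x, y) in the scanned range satisfies the equation.

No integer solutions with |y| ≤ 50.


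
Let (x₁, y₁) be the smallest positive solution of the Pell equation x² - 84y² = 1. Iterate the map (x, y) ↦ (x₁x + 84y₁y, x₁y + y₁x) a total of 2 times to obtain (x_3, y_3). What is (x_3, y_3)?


Step 1: Find the fundamental solution (x₁, y₁) of x² - 84y² = 1.
  Expand √84 as a continued fraction. a₀ = ⌊√84⌋ = 9; iterate m_{k+1} = d_k·a_k − m_k, d_{k+1} = (84 − m_{k+1}²)/d_k, a_{k+1} = ⌊(a₀ + m_{k+1})/d_{k+1}⌋ (starting m₀ = 0, d₀ = 1), with convergents p_k = a_k·p_{k-1} + p_{k-2}, q_k = a_k·q_{k-1} + q_{k-2} (p₋₁ = 1, q₋₁ = 0):
  k = 0: a₀ = 9; p₀/q₀ = 9/1; p₀² − 84·q₀² = 81 − 84 = -3.
  k = 1: m = 9, d = 3, a = ⌊(9 + 9)/3⌋ = 6; p/q = (6·9 + 1)/(6·1 + 0) = 55/6; p² − 84·q² = 3025 − 3024 = 1.
  The first convergent with p² − 84·q² = 1 gives the fundamental solution (x₁, y₁) = (55, 6).
Step 2: Apply the recurrence (x_{n+1}, y_{n+1}) = (x₁x_n + 84y₁y_n, x₁y_n + y₁x_n) repeatedly.
  From (x_1, y_1) = (55, 6): x_2 = 55·55 + 84·6·6 = 6049; y_2 = 55·6 + 6·55 = 660.
  From (x_2, y_2) = (6049, 660): x_3 = 55·6049 + 84·6·660 = 665335; y_3 = 55·660 + 6·6049 = 72594.
Step 3: Verify x_3² - 84·y_3² = 442670662225 - 442670662224 = 1 (should be 1). ✓

(x_1, y_1) = (55, 6); (x_3, y_3) = (665335, 72594).
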